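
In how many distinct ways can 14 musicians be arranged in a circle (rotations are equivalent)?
Circular: fix one position, arrange the rest. (14-1)! = 6227020800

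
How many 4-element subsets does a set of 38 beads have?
C(38,4) = 38!/(4!×34!) = 73815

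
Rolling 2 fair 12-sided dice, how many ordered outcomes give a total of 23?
Coefficient of x^23 in (x + x² + ... + x^12)^2. By inclusion-exclusion on dice exceeding 12: Σ_j (-1)^j C(2,j)·C(23-1-12j, 1) = C(2,0)·C(22,1) - C(2,1)·C(10,1) = 1·22 - 2·10 = 2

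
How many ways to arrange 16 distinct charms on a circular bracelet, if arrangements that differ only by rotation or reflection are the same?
(16-1)!/2 = 1307674368000/2 = 653837184000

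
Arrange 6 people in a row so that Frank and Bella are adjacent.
Treat as block: (6-1)! × 2! = 120 × 2 = 240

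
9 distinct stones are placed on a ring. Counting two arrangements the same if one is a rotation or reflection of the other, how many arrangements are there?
(9-1)!/2 = 40320/2 = 20160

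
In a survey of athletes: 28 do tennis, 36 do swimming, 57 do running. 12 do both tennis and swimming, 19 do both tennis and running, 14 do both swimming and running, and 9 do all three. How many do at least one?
|A∪B∪C| = 28+36+57-12-19-14+9 = 85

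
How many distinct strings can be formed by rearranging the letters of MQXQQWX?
7! / (1! × 2! × 3! × 1!) = 420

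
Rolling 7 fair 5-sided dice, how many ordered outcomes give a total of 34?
Coefficient of x^34 in (x + x² + ... + x^5)^7. By inclusion-exclusion on dice exceeding 5: Σ_j (-1)^j C(7,j)·C(34-1-5j, 6) = C(7,0)·C(33,6) - C(7,1)·C(28,6) + C(7,2)·C(23,6) - C(7,3)·C(18,6) + C(7,4)·C(13,6) - C(7,5)·C(8,6) = 1·1107568 - 7·376740 + 21·100947 - 35·18564 + 35·1716 - 21·28 = 7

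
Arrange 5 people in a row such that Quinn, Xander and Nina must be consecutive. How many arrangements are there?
Treat the 3 as one block: (5-3+1)! × 3! = 6 × 6 = 36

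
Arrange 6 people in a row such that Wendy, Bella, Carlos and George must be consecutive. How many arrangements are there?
Treat the 4 as one block: (6-4+1)! × 4! = 6 × 24 = 144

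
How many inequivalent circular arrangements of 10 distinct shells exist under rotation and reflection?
(10-1)!/2 = 362880/2 = 181440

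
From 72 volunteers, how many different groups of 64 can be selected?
C(72,64) = 72!/(64!×8!) = 11969016345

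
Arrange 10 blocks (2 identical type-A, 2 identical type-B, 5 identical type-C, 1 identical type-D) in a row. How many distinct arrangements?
10! / (2! × 2! × 5! × 1!) = 7560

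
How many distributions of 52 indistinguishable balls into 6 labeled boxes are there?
C(52+6-1, 6-1) = C(57, 5) = 4187106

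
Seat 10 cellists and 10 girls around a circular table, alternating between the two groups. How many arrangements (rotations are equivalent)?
Fix one of the cellists: (10-1)! ways for the remaining cellists, × 10! ways for the girls = 362880 × 3628800 = 1316818944000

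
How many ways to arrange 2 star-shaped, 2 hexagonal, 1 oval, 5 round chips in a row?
10! / (2! × 2! × 1! × 5!) = 7560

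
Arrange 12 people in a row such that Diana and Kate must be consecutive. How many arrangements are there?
Treat the 2 as one block: (12-2+1)! × 2! = 39916800 × 2 = 79833600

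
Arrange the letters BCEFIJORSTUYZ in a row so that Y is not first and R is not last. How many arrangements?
By inclusion-exclusion: 13! - 2×(13-1)! + (13-2)! = 6227020800 - 958003200 + 39916800 = 5308934400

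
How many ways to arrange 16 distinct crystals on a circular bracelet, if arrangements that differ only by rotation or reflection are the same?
(16-1)!/2 = 1307674368000/2 = 653837184000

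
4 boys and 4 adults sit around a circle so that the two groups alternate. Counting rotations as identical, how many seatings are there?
Fix one of the boys: (4-1)! ways for the remaining boys, × 4! ways for the adults = 6 × 24 = 144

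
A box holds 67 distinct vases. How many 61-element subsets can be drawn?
C(67,61) = 67!/(61!×6!) = 99795696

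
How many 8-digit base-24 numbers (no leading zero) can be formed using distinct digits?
First digit: 23 choices (nonzero). Then descending: 23 × 23 × 22 × 21 × 20 × 19 × 18 × 17 = 28418599440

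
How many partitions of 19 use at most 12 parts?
By conjugation, equals partitions of 19 into parts ≤ 12. Let r_j(i) = number of partitions of i into parts ≤ j, for i = 0..19. r_1(i) = 1 for all i; r_j(i) = r_{j-1}(i) + r_j(i-j). Rows j = 2..12: ≤2: 1 1 2 2 3 3 4 4 5 5 6 6 7 7 8 8 9 9 10 10; ≤3: 1 1 2 3 4 5 7 8 10 12 14 16 19 21 24 27 30 33 37 40; ≤4: 1 1 2 3 5 6 9 11 15 18 23 27 34 39 47 54 64 72 84 94; ≤5: 1 1 2 3 5 7 10 13 18 23 30 37 47 57 70 84 101 119 141 164; ≤6: 1 1 2 3 5 7 11 14 20 26 35 44 58 71 90 110 136 163 199 235; ≤7: 1 1 2 3 5 7 11 15 21 28 38 49 65 82 105 131 164 201 248 300; ≤8: 1 1 2 3 5 7 11 15 22 29 40 52 70 89 116 146 186 230 288 352; ≤9: 1 1 2 3 5 7 11 15 22 30 41 54 73 94 123 157 201 252 318 393; ≤10: 1 1 2 3 5 7 11 15 22 30 42 55 75 97 128 164 212 267 340 423; ≤11: 1 1 2 3 5 7 11 15 22 30 42 56 76 99 131 169 219 278 355 445; ≤12: 1 1 2 3 5 7 11 15 22 30 42 56 77 100 133 172 224 285 366 460. r_12(19) = 460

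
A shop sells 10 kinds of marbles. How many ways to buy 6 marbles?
C(6+10-1, 10-1) = C(15, 9) = 5005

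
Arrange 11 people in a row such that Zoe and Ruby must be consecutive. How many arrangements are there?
Treat the 2 as one block: (11-2+1)! × 2! = 3628800 × 2 = 7257600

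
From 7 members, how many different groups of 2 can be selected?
C(7,2) = 7!/(2!×5!) = 21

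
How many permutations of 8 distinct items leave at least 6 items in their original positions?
Exactly j fixed points: C(8,j)·!(8-j); sum over j ≥ 6 (derangement numbers via !m = (m-1)·(!(m-1) + !(m-2)): !0..!2 = 1, 0, 1). Σ_{j=6}^{8} C(8,j)·!(8-j) = C(8,6)·!2 + C(8,7)·!1 + C(8,8)·!0 = 28·1 + 8·0 + 1·1 = 29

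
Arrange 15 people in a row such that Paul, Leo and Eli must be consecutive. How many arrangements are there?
Treat the 3 as one block: (15-3+1)! × 3! = 6227020800 × 6 = 37362124800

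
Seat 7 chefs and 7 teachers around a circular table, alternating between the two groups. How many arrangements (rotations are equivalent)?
Fix one of the chefs: (7-1)! ways for the remaining chefs, × 7! ways for the teachers = 720 × 5040 = 3628800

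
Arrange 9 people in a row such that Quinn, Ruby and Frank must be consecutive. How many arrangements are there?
Treat the 3 as one block: (9-3+1)! × 3! = 5040 × 6 = 30240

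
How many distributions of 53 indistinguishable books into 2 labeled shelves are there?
C(53+2-1, 2-1) = C(54, 1) = 54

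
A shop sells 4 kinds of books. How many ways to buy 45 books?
C(45+4-1, 4-1) = C(48, 3) = 17296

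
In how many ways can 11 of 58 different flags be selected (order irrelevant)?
C(58,11) = 58!/(11!×47!) = 227692286640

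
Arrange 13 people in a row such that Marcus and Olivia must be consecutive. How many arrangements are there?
Treat the 2 as one block: (13-2+1)! × 2! = 479001600 × 2 = 958003200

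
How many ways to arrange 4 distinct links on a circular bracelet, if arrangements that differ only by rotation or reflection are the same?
(4-1)!/2 = 6/2 = 3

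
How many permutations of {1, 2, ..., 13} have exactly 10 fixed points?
Choose the 10 fixed points C(13,10) = 286, derange the rest: !3 = Σ_{j=0}^{3} (-1)^j·3!/j! = 6 - 6 + 3 - 1 = 2. Product = 286 × 2 = 572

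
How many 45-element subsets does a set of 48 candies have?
C(48,45) = 48!/(45!×3!) = 17296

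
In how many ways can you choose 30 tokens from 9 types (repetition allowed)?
C(30+9-1, 9-1) = C(38, 8) = 48903492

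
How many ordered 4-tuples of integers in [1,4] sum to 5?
Coefficient of x^5 in (x + x² + ... + x^4)^4. By inclusion-exclusion on dice exceeding 4: Σ_j (-1)^j C(4,j)·C(5-1-4j, 3) = C(4,0)·C(4,3) = 1·4 = 4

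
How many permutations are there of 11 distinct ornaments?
11! = 39916800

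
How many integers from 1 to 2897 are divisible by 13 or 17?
⌊2897/13⌋ + ⌊2897/17⌋ - ⌊2897/221⌋ = 222 + 170 - 13 = 379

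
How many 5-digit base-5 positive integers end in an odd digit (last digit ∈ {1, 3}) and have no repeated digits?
Last∈{1,3}. Last=0: 0. Last nonzero: 2×3×P(3,3) = 36. Total = 36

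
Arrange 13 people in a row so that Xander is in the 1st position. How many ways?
Fix one position: (13-1)! = 479001600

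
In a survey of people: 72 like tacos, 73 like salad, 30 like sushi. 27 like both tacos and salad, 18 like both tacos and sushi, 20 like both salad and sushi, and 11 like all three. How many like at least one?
|A∪B∪C| = 72+73+30-27-18-20+11 = 121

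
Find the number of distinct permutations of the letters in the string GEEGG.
5! / (2! × 3!) = 10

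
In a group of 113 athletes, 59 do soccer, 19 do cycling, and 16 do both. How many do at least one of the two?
|A∪B| = |A| + |B| - |A∩B| = 59 + 19 - 16 = 62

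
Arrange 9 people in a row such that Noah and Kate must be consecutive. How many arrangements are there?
Treat the 2 as one block: (9-2+1)! × 2! = 40320 × 2 = 80640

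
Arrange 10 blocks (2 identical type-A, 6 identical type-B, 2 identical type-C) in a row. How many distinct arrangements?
10! / (2! × 6! × 2!) = 1260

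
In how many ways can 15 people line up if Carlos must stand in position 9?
Fix one position: (15-1)! = 87178291200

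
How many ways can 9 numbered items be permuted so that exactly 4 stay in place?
Choose the 4 fixed points C(9,4) = 126, derange the rest: !5 = Σ_{j=0}^{5} (-1)^j·5!/j! = 120 - 120 + 60 - 20 + 5 - 1 = 44. Product = 126 × 44 = 5544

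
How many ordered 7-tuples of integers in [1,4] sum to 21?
Coefficient of x^21 in (x + x² + ... + x^4)^7. By inclusion-exclusion on dice exceeding 4: Σ_j (-1)^j C(7,j)·C(21-1-4j, 6) = C(7,0)·C(20,6) - C(7,1)·C(16,6) + C(7,2)·C(12,6) - C(7,3)·C(8,6) = 1·38760 - 7·8008 + 21·924 - 35·28 = 1128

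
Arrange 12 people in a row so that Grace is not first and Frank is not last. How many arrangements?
By inclusion-exclusion: 12! - 2×(12-1)! + (12-2)! = 479001600 - 79833600 + 3628800 = 402796800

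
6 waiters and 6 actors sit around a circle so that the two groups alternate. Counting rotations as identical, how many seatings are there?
Fix one of the waiters: (6-1)! ways for the remaining waiters, × 6! ways for the actors = 120 × 720 = 86400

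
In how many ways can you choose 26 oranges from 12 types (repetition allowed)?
C(26+12-1, 12-1) = C(37, 11) = 854992152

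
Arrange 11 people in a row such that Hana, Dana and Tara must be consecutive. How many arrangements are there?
Treat the 3 as one block: (11-3+1)! × 3! = 362880 × 6 = 2177280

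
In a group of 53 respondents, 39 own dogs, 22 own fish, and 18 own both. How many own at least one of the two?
|A∪B| = |A| + |B| - |A∩B| = 39 + 22 - 18 = 43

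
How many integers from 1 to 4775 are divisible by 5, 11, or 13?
⌊4775/5⌋+⌊4775/11⌋+⌊4775/13⌋ - ⌊4775/55⌋-⌊4775/65⌋-⌊4775/143⌋ + ⌊4775/715⌋ = 955+434+367 - 86-73-33 + 6 = 1570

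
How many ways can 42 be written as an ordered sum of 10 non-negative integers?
C(42+10-1, 10-1) = C(51, 9) = 3042312350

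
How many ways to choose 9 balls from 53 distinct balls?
C(53,9) = 53!/(9!×44!) = 4431613550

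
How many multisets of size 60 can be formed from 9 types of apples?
C(60+9-1, 9-1) = C(68, 8) = 7392009768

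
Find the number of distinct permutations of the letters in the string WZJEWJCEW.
9! / (1! × 1! × 3! × 2! × 2!) = 15120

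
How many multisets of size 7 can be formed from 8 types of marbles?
C(7+8-1, 8-1) = C(14, 7) = 3432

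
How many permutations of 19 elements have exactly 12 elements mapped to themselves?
Choose the 12 fixed points C(19,12) = 50388, derange the rest: !7 = Σ_{j=0}^{7} (-1)^j·7!/j! = 5040 - 5040 + 2520 - 840 + 210 - 42 + 7 - 1 = 1854. Product = 50388 × 1854 = 93419352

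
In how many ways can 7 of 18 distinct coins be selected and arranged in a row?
P(18,7) = 18!/(18-7)! = 160392960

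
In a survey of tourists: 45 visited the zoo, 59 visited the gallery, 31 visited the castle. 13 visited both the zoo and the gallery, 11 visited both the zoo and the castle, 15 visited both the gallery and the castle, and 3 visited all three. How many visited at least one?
|A∪B∪C| = 45+59+31-13-11-15+3 = 99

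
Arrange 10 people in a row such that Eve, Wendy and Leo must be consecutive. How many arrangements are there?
Treat the 3 as one block: (10-3+1)! × 3! = 40320 × 6 = 241920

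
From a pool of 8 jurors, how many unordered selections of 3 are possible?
C(8,3) = 8!/(3!×5!) = 56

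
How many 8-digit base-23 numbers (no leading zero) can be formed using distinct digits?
First digit: 22 choices (nonzero). Then descending: 22 × 22 × 21 × 20 × 19 × 18 × 17 × 16 = 18909918720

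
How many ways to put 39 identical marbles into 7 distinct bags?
C(39+7-1, 7-1) = C(45, 6) = 8145060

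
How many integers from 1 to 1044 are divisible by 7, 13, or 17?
⌊1044/7⌋+⌊1044/13⌋+⌊1044/17⌋ - ⌊1044/91⌋-⌊1044/119⌋-⌊1044/221⌋ + ⌊1044/1547⌋ = 149+80+61 - 11-8-4 + 0 = 267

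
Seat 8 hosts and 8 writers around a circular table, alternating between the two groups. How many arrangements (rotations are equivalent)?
Fix one of the hosts: (8-1)! ways for the remaining hosts, × 8! ways for the writers = 5040 × 40320 = 203212800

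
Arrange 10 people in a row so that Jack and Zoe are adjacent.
Treat as block: (10-1)! × 2! = 362880 × 2 = 725760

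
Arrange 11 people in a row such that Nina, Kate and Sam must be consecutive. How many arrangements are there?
Treat the 3 as one block: (11-3+1)! × 3! = 362880 × 6 = 2177280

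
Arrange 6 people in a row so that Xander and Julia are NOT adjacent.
Total - adjacent = 6! - (6-1)!×2 = 720 - 240 = 480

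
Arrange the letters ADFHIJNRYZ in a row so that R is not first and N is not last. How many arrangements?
By inclusion-exclusion: 10! - 2×(10-1)! + (10-2)! = 3628800 - 725760 + 40320 = 2943360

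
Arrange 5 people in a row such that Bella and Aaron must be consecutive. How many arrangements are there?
Treat the 2 as one block: (5-2+1)! × 2! = 24 × 2 = 48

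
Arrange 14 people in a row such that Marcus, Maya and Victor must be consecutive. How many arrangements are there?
Treat the 3 as one block: (14-3+1)! × 3! = 479001600 × 6 = 2874009600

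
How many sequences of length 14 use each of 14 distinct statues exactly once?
14! = 87178291200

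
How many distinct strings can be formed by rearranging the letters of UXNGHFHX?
8! / (1! × 1! × 1! × 2! × 1! × 2!) = 10080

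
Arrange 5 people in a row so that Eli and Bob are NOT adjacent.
Total - adjacent = 5! - (5-1)!×2 = 120 - 48 = 72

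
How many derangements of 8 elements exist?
!8 = Σ_{j=0}^{8} (-1)^j·8!/j! = 40320 - 40320 + 20160 - 6720 + 1680 - 336 + 56 - 8 + 1 = 14833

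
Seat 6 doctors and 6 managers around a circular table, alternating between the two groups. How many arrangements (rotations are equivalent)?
Fix one of the doctors: (6-1)! ways for the remaining doctors, × 6! ways for the managers = 120 × 720 = 86400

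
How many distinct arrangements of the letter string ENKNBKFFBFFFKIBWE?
17! / (1! × 3! × 2! × 1! × 2! × 5! × 3!) = 20583763200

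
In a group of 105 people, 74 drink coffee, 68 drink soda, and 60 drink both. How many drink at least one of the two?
|A∪B| = |A| + |B| - |A∩B| = 74 + 68 - 60 = 82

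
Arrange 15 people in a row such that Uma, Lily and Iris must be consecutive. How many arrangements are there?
Treat the 3 as one block: (15-3+1)! × 3! = 6227020800 × 6 = 37362124800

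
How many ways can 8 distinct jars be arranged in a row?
8! = 40320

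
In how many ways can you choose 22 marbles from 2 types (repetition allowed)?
C(22+2-1, 2-1) = C(23, 1) = 23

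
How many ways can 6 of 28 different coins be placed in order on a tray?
P(28,6) = 28!/(28-6)! = 271252800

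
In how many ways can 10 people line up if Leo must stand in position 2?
Fix one position: (10-1)! = 362880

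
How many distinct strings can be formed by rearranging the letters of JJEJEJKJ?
8! / (1! × 2! × 5!) = 168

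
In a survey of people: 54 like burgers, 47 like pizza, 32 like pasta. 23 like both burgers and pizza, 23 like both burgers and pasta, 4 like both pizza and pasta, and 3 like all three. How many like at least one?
|A∪B∪C| = 54+47+32-23-23-4+3 = 86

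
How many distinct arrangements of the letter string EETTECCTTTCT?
12! / (3! × 3! × 6!) = 18480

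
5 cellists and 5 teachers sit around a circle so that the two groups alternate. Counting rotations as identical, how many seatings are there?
Fix one of the cellists: (5-1)! ways for the remaining cellists, × 5! ways for the teachers = 24 × 120 = 2880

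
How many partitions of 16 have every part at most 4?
Let r_j(i) = number of partitions of i into parts ≤ j, for i = 0..16. r_1(i) = 1 for all i; r_j(i) = r_{j-1}(i) + r_j(i-j). Rows j = 2..4: ≤2: 1 1 2 2 3 3 4 4 5 5 6 6 7 7 8 8 9; ≤3: 1 1 2 3 4 5 7 8 10 12 14 16 19 21 24 27 30; ≤4: 1 1 2 3 5 6 9 11 15 18 23 27 34 39 47 54 64. r_4(16) = 64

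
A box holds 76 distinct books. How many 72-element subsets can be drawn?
C(76,72) = 76!/(72!×4!) = 1282975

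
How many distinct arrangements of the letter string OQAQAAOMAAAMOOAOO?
17! / (6! × 2! × 2! × 7!) = 24504480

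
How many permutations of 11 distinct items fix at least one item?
Complement of the derangements. !11 = Σ_{j=0}^{11} (-1)^j·11!/j! = 39916800 - 39916800 + 19958400 - 6652800 + 1663200 - 332640 + 55440 - 7920 + 990 - 110 + 11 - 1 = 14684570. 11! - !11 = 39916800 - 14684570 = 25232230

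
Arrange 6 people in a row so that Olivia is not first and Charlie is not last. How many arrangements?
By inclusion-exclusion: 6! - 2×(6-1)! + (6-2)! = 720 - 240 + 24 = 504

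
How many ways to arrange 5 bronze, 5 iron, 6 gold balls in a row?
16! / (5! × 5! × 6!) = 2018016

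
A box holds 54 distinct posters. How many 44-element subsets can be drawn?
C(54,44) = 54!/(44!×10!) = 23930713170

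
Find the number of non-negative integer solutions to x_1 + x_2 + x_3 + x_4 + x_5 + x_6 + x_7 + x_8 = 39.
C(39+8-1, 8-1) = C(46, 7) = 53524680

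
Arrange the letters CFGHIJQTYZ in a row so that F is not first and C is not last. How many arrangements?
By inclusion-exclusion: 10! - 2×(10-1)! + (10-2)! = 3628800 - 725760 + 40320 = 2943360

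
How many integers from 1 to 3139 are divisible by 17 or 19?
⌊3139/17⌋ + ⌊3139/19⌋ - ⌊3139/323⌋ = 184 + 165 - 9 = 340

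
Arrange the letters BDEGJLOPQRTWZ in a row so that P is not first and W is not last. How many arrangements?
By inclusion-exclusion: 13! - 2×(13-1)! + (13-2)! = 6227020800 - 958003200 + 39916800 = 5308934400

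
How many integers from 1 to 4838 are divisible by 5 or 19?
⌊4838/5⌋ + ⌊4838/19⌋ - ⌊4838/95⌋ = 967 + 254 - 50 = 1171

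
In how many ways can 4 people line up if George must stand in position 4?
Fix one position: (4-1)! = 6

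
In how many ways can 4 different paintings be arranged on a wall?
4! = 24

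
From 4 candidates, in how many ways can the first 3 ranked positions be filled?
P(4,3) = 4!/(4-3)! = 24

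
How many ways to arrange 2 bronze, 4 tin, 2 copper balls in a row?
8! / (2! × 4! × 2!) = 420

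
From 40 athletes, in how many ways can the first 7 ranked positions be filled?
P(40,7) = 40!/(40-7)! = 93963542400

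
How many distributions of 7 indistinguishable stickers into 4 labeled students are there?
C(7+4-1, 4-1) = C(10, 3) = 120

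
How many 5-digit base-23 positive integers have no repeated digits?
First digit: 22 choices (nonzero). Then descending: 22 × 22 × 21 × 20 × 19 = 3862320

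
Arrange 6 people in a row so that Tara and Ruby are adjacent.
Treat as block: (6-1)! × 2! = 120 × 2 = 240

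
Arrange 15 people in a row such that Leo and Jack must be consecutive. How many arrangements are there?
Treat the 2 as one block: (15-2+1)! × 2! = 87178291200 × 2 = 174356582400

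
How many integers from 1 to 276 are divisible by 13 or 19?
⌊276/13⌋ + ⌊276/19⌋ - ⌊276/247⌋ = 21 + 14 - 1 = 34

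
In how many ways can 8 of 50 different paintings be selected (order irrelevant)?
C(50,8) = 50!/(8!×42!) = 536878650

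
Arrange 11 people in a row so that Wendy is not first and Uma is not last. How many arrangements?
By inclusion-exclusion: 11! - 2×(11-1)! + (11-2)! = 39916800 - 7257600 + 362880 = 33022080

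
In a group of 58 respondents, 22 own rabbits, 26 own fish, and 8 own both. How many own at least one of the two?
|A∪B| = |A| + |B| - |A∩B| = 22 + 26 - 8 = 40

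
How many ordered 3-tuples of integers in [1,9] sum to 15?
Coefficient of x^15 in (x + x² + ... + x^9)^3. By inclusion-exclusion on dice exceeding 9: Σ_j (-1)^j C(3,j)·C(15-1-9j, 2) = C(3,0)·C(14,2) - C(3,1)·C(5,2) = 1·91 - 3·10 = 61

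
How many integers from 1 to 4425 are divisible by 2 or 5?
⌊4425/2⌋ + ⌊4425/5⌋ - ⌊4425/10⌋ = 2212 + 885 - 442 = 2655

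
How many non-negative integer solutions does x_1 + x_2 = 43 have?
C(43+2-1, 2-1) = C(44, 1) = 44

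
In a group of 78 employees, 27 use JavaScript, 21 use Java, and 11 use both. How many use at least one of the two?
|A∪B| = |A| + |B| - |A∩B| = 27 + 21 - 11 = 37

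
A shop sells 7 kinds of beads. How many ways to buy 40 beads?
C(40+7-1, 7-1) = C(46, 6) = 9366819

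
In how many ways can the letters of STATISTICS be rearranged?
10! / (3! × 3! × 1! × 2! × 1!) = 50400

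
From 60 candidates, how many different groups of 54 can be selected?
C(60,54) = 60!/(54!×6!) = 50063860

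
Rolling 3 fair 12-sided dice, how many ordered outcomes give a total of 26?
Coefficient of x^26 in (x + x² + ... + x^12)^3. By inclusion-exclusion on dice exceeding 12: Σ_j (-1)^j C(3,j)·C(26-1-12j, 2) = C(3,0)·C(25,2) - C(3,1)·C(13,2) = 1·300 - 3·78 = 66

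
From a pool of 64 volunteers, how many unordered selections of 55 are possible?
C(64,55) = 64!/(55!×9!) = 27540584512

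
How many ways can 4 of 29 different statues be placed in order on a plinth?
P(29,4) = 29!/(29-4)! = 570024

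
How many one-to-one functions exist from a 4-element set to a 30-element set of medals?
P(30,4) = 30!/(30-4)! = 657720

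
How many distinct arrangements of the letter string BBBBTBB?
7! / (6! × 1!) = 7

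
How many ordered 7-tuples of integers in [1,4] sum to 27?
Coefficient of x^27 in (x + x² + ... + x^4)^7. By inclusion-exclusion on dice exceeding 4: Σ_j (-1)^j C(7,j)·C(27-1-4j, 6) = C(7,0)·C(26,6) - C(7,1)·C(22,6) + C(7,2)·C(18,6) - C(7,3)·C(14,6) + C(7,4)·C(10,6) - C(7,5)·C(6,6) = 1·230230 - 7·74613 + 21·18564 - 35·3003 + 35·210 - 21·1 = 7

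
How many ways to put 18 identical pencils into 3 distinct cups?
C(18+3-1, 3-1) = C(20, 2) = 190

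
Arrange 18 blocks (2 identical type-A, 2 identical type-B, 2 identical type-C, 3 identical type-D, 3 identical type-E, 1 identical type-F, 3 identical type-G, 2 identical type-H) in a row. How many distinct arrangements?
18! / (2! × 2! × 2! × 3! × 3! × 1! × 3! × 2!) = 1852538688000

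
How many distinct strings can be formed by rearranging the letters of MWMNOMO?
7! / (2! × 1! × 1! × 3!) = 420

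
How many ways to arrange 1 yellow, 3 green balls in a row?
4! / (1! × 3!) = 4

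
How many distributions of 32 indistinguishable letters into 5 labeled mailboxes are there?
C(32+5-1, 5-1) = C(36, 4) = 58905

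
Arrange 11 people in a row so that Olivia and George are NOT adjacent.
Total - adjacent = 11! - (11-1)!×2 = 39916800 - 7257600 = 32659200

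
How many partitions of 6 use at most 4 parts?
By conjugation, equals partitions of 6 into parts ≤ 4. Let r_j(i) = number of partitions of i into parts ≤ j, for i = 0..6. r_1(i) = 1 for all i; r_j(i) = r_{j-1}(i) + r_j(i-j). Rows j = 2..4: ≤2: 1 1 2 2 3 3 4; ≤3: 1 1 2 3 4 5 7; ≤4: 1 1 2 3 5 6 9. r_4(6) = 9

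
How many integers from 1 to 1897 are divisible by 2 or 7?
⌊1897/2⌋ + ⌊1897/7⌋ - ⌊1897/14⌋ = 948 + 271 - 135 = 1084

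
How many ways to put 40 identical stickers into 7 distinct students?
C(40+7-1, 7-1) = C(46, 6) = 9366819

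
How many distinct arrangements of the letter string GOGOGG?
6! / (2! × 4!) = 15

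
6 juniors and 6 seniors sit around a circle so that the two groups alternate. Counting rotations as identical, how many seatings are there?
Fix one of the juniors: (6-1)! ways for the remaining juniors, × 6! ways for the seniors = 120 × 720 = 86400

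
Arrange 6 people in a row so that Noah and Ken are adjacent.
Treat as block: (6-1)! × 2! = 120 × 2 = 240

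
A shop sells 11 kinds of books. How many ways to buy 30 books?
C(30+11-1, 11-1) = C(40, 10) = 847660528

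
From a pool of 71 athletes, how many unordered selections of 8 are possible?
C(71,8) = 71!/(8!×63!) = 10639125640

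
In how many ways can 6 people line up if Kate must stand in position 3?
Fix one position: (6-1)! = 120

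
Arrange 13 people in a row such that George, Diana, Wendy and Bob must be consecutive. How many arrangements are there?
Treat the 4 as one block: (13-4+1)! × 4! = 3628800 × 24 = 87091200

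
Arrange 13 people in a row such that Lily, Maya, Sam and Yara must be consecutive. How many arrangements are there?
Treat the 4 as one block: (13-4+1)! × 4! = 3628800 × 24 = 87091200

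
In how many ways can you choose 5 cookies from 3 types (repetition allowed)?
C(5+3-1, 3-1) = C(7, 2) = 21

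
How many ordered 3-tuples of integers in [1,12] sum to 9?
Coefficient of x^9 in (x + x² + ... + x^12)^3. By inclusion-exclusion on dice exceeding 12: Σ_j (-1)^j C(3,j)·C(9-1-12j, 2) = C(3,0)·C(8,2) = 1·28 = 28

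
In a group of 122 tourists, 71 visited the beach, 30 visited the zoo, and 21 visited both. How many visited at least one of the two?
|A∪B| = |A| + |B| - |A∩B| = 71 + 30 - 21 = 80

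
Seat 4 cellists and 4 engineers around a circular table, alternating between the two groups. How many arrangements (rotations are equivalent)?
Fix one of the cellists: (4-1)! ways for the remaining cellists, × 4! ways for the engineers = 6 × 24 = 144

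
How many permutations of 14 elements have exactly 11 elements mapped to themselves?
Choose the 11 fixed points C(14,11) = 364, derange the rest: !3 = Σ_{j=0}^{3} (-1)^j·3!/j! = 6 - 6 + 3 - 1 = 2. Product = 364 × 2 = 728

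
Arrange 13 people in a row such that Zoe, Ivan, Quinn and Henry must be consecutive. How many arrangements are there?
Treat the 4 as one block: (13-4+1)! × 4! = 3628800 × 24 = 87091200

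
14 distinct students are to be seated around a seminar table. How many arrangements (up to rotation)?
Circular: fix one position, arrange the rest. (14-1)! = 6227020800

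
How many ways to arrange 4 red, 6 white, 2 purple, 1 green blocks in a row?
13! / (4! × 6! × 2! × 1!) = 180180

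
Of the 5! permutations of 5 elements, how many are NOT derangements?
Complement of the derangements. !5 = Σ_{j=0}^{5} (-1)^j·5!/j! = 120 - 120 + 60 - 20 + 5 - 1 = 44. 5! - !5 = 120 - 44 = 76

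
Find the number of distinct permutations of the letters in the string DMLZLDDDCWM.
11! / (1! × 1! × 4! × 2! × 2! × 1!) = 415800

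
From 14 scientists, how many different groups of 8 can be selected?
C(14,8) = 14!/(8!×6!) = 3003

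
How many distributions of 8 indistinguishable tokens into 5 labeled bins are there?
C(8+5-1, 5-1) = C(12, 4) = 495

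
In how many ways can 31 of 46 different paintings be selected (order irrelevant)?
C(46,31) = 46!/(31!×15!) = 511738760544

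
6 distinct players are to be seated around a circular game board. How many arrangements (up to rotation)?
Circular: fix one position, arrange the rest. (6-1)! = 120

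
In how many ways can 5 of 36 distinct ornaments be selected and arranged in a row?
P(36,5) = 36!/(36-5)! = 45239040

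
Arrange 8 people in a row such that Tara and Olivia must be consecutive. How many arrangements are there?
Treat the 2 as one block: (8-2+1)! × 2! = 5040 × 2 = 10080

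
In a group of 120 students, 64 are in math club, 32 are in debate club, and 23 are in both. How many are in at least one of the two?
|A∪B| = |A| + |B| - |A∩B| = 64 + 32 - 23 = 73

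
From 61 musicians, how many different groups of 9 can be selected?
C(61,9) = 61!/(9!×52!) = 17341763505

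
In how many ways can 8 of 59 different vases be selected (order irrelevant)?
C(59,8) = 59!/(8!×51!) = 2217471399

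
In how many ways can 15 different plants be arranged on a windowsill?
15! = 1307674368000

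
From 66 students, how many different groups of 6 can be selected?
C(66,6) = 66!/(6!×60!) = 90858768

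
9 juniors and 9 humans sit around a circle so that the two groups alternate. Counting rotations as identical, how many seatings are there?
Fix one of the juniors: (9-1)! ways for the remaining juniors, × 9! ways for the humans = 40320 × 362880 = 14631321600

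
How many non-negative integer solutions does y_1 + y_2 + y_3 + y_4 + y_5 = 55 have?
C(55+5-1, 5-1) = C(59, 4) = 455126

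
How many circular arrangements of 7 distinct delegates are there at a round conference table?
Circular: fix one position, arrange the rest. (7-1)! = 720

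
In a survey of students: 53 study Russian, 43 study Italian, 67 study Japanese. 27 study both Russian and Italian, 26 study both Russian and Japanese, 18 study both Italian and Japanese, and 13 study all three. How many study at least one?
|A∪B∪C| = 53+43+67-27-26-18+13 = 105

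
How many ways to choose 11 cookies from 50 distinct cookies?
C(50,11) = 50!/(11!×39!) = 37353738800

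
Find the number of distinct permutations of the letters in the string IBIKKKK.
7! / (1! × 2! × 4!) = 105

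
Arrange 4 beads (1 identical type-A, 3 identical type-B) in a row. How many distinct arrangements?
4! / (1! × 3!) = 4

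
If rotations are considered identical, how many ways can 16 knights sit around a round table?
Circular: fix one position, arrange the rest. (16-1)! = 1307674368000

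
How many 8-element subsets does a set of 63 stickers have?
C(63,8) = 63!/(8!×55!) = 3872894697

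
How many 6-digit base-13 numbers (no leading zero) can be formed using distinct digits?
First digit: 12 choices (nonzero). Then descending: 12 × 12 × 11 × 10 × 9 × 8 = 1140480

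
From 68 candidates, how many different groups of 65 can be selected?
C(68,65) = 68!/(65!×3!) = 50116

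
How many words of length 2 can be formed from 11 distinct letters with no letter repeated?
P(11,2) = 11!/(11-2)! = 110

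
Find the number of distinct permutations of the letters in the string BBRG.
4! / (2! × 1! × 1!) = 12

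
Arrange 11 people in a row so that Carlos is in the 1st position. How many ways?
Fix one position: (11-1)! = 3628800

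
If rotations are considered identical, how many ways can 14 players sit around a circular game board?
Circular: fix one position, arrange the rest. (14-1)! = 6227020800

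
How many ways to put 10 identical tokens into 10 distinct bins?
C(10+10-1, 10-1) = C(19, 9) = 92378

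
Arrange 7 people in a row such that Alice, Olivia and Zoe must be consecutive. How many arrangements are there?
Treat the 3 as one block: (7-3+1)! × 3! = 120 × 6 = 720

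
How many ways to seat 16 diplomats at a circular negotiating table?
Circular: fix one position, arrange the rest. (16-1)! = 1307674368000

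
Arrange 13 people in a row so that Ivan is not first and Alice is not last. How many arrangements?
By inclusion-exclusion: 13! - 2×(13-1)! + (13-2)! = 6227020800 - 958003200 + 39916800 = 5308934400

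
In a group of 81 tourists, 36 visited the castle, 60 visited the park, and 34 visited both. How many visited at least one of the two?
|A∪B| = |A| + |B| - |A∩B| = 36 + 60 - 34 = 62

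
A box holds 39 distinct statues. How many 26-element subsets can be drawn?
C(39,26) = 39!/(26!×13!) = 8122425444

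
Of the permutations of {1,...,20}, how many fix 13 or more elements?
Exactly j fixed points: C(20,j)·!(20-j); sum over j ≥ 13 (derangement numbers via !m = (m-1)·(!(m-1) + !(m-2)): !0..!7 = 1, 0, 1, 2, 9, 44, 265, 1854). Σ_{j=13}^{20} C(20,j)·!(20-j) = C(20,13)·!7 + C(20,14)·!6 + C(20,15)·!5 + C(20,16)·!4 + C(20,17)·!3 + C(20,18)·!2 + C(20,19)·!1 + C(20,20)·!0 = 77520·1854 + 38760·265 + 15504·44 + 4845·9 + 1140·2 + 190·1 + 20·0 + 1·1 = 154721732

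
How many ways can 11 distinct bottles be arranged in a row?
11! = 39916800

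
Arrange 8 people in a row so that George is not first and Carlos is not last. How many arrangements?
By inclusion-exclusion: 8! - 2×(8-1)! + (8-2)! = 40320 - 10080 + 720 = 30960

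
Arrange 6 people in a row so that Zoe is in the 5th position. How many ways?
Fix one position: (6-1)! = 120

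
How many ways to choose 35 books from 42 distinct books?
C(42,35) = 42!/(35!×7!) = 26978328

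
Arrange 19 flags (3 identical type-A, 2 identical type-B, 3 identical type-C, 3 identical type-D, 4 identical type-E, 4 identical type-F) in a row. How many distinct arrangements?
19! / (3! × 2! × 3! × 3! × 4! × 4!) = 488864376000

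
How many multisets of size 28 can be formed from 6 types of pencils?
C(28+6-1, 6-1) = C(33, 5) = 237336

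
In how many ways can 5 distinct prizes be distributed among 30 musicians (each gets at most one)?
P(30,5) = 30!/(30-5)! = 17100720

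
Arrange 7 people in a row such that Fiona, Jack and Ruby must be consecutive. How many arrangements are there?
Treat the 3 as one block: (7-3+1)! × 3! = 120 × 6 = 720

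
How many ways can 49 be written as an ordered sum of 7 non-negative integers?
C(49+7-1, 7-1) = C(55, 6) = 28989675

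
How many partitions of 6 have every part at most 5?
Let r_j(i) = number of partitions of i into parts ≤ j, for i = 0..6. r_1(i) = 1 for all i; r_j(i) = r_{j-1}(i) + r_j(i-j). Rows j = 2..5: ≤2: 1 1 2 2 3 3 4; ≤3: 1 1 2 3 4 5 7; ≤4: 1 1 2 3 5 6 9; ≤5: 1 1 2 3 5 7 10. r_5(6) = 10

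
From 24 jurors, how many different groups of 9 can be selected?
C(24,9) = 24!/(9!×15!) = 1307504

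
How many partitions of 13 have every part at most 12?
Let r_j(i) = number of partitions of i into parts ≤ j, for i = 0..13. r_1(i) = 1 for all i; r_j(i) = r_{j-1}(i) + r_j(i-j). Rows j = 2..12: ≤2: 1 1 2 2 3 3 4 4 5 5 6 6 7 7; ≤3: 1 1 2 3 4 5 7 8 10 12 14 16 19 21; ≤4: 1 1 2 3 5 6 9 11 15 18 23 27 34 39; ≤5: 1 1 2 3 5 7 10 13 18 23 30 37 47 57; ≤6: 1 1 2 3 5 7 11 14 20 26 35 44 58 71; ≤7: 1 1 2 3 5 7 11 15 21 28 38 49 65 82; ≤8: 1 1 2 3 5 7 11 15 22 29 40 52 70 89; ≤9: 1 1 2 3 5 7 11 15 22 30 41 54 73 94; ≤10: 1 1 2 3 5 7 11 15 22 30 42 55 75 97; ≤11: 1 1 2 3 5 7 11 15 22 30 42 56 76 99; ≤12: 1 1 2 3 5 7 11 15 22 30 42 56 77 100. r_12(13) = 100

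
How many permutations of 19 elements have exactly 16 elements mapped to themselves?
Choose the 16 fixed points C(19,16) = 969, derange the rest: !3 = Σ_{j=0}^{3} (-1)^j·3!/j! = 6 - 6 + 3 - 1 = 2. Product = 969 × 2 = 1938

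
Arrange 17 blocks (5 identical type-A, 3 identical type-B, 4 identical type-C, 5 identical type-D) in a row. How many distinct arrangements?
17! / (5! × 3! × 4! × 5!) = 171531360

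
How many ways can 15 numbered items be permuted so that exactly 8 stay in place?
Choose the 8 fixed points C(15,8) = 6435, derange the rest: !7 = Σ_{j=0}^{7} (-1)^j·7!/j! = 5040 - 5040 + 2520 - 840 + 210 - 42 + 7 - 1 = 1854. Product = 6435 × 1854 = 11930490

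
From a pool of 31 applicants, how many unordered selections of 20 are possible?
C(31,20) = 31!/(20!×11!) = 84672315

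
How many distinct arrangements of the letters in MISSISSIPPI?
11! / (1! × 4! × 4! × 2!) = 34650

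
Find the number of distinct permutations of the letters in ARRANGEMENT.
11! / (2! × 2! × 2! × 1! × 2! × 1! × 1!) = 2494800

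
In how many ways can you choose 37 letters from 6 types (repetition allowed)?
C(37+6-1, 6-1) = C(42, 5) = 850668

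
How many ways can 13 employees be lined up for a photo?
13! = 6227020800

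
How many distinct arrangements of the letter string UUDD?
4! / (2! × 2!) = 6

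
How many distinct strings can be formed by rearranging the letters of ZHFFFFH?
7! / (4! × 1! × 2!) = 105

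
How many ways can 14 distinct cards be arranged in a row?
14! = 87178291200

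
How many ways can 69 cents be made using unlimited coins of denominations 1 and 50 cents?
Coefficient of x^69 in 1/(1-x^1) · 1/(1-x^50). Use j coins of 50 for j = 0..⌊69/50⌋ = 1, the rest in 1s: 1 + 1 = 2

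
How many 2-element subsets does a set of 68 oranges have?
C(68,2) = 68!/(2!×66!) = 2278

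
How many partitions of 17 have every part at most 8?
Let r_j(i) = number of partitions of i into parts ≤ j, for i = 0..17. r_1(i) = 1 for all i; r_j(i) = r_{j-1}(i) + r_j(i-j). Rows j = 2..8: ≤2: 1 1 2 2 3 3 4 4 5 5 6 6 7 7 8 8 9 9; ≤3: 1 1 2 3 4 5 7 8 10 12 14 16 19 21 24 27 30 33; ≤4: 1 1 2 3 5 6 9 11 15 18 23 27 34 39 47 54 64 72; ≤5: 1 1 2 3 5 7 10 13 18 23 30 37 47 57 70 84 101 119; ≤6: 1 1 2 3 5 7 11 14 20 26 35 44 58 71 90 110 136 163; ≤7: 1 1 2 3 5 7 11 15 21 28 38 49 65 82 105 131 164 201; ≤8: 1 1 2 3 5 7 11 15 22 29 40 52 70 89 116 146 186 230. r_8(17) = 230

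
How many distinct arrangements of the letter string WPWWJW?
6! / (1! × 4! × 1!) = 30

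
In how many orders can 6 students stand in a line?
6! = 720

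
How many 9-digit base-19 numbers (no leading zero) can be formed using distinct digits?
First digit: 18 choices (nonzero). Then descending: 18 × 18 × 17 × 16 × 15 × 14 × 13 × 12 × 11 = 31757806080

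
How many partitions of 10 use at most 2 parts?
By conjugation, equals partitions of 10 into parts ≤ 2. Let r_j(i) = number of partitions of i into parts ≤ j, for i = 0..10. r_1(i) = 1 for all i; r_j(i) = r_{j-1}(i) + r_j(i-j). Rows j = 2..2: ≤2: 1 1 2 2 3 3 4 4 5 5 6. r_2(10) = 6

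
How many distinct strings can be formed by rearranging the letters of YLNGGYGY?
8! / (3! × 3! × 1! × 1!) = 1120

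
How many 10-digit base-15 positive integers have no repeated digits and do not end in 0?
Last digit: 14 nonzero choices. First digit: 13 (nonzero, ≠last). Middle 8: P(13,8) = 51891840. Total = 9444314880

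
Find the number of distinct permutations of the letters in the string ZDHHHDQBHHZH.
12! / (2! × 1! × 1! × 2! × 6!) = 166320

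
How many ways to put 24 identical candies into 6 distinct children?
C(24+6-1, 6-1) = C(29, 5) = 118755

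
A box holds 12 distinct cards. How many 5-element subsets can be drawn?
C(12,5) = 12!/(5!×7!) = 792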